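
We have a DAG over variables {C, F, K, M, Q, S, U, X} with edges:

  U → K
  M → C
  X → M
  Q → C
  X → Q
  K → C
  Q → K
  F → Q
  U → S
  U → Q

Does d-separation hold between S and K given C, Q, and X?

4 paths connect S and K; each must be blocked for d-separation to hold:
Path 1: S ← U → K
  U is a fork and U is not conditioned on — no node blocks this path, so it is active.
Path 2: S ← U → Q → K
  Q is a chain here and Q is conditioned on, so the path is blocked at Q.
Path 3: S ← U → Q ← X → M → C ← K
  X is a fork here and X is conditioned on, so the path is blocked at X.
Path 4: S ← U → Q → C ← K
  Q is a chain here and Q is conditioned on, so the path is blocked at Q.
Because an active path exists, S and K are not d-separated.

No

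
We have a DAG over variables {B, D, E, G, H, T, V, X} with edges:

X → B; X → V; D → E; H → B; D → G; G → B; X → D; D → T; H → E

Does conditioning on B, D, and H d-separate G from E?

Yes — G and E are d-separated given {B, D, H}.

We examine all 4 paths between G and E:
  1. G → B ← H → E — B:collider[open]; H:fork[blocks] ⇒ blocked
  2. G → B ← X → D → E — B:collider[open]; X:fork[open]; D:chain[blocks] ⇒ blocked
  3. G ← D → E — D:fork[blocks] ⇒ blocked
  4. G ← D ← X → B ← H → E — D:chain[blocks]; X:fork[open]; B:collider[open]; H:fork[blocks] ⇒ blocked
Since every path is blocked, d-separation holds.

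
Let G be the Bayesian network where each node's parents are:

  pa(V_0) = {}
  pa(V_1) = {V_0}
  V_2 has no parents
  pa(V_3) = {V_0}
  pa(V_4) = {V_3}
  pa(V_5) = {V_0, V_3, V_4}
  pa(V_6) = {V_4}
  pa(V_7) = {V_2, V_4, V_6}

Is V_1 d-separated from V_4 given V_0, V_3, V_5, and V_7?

4 paths connect V_1 and V_4; each must be blocked for d-separation to hold:
  1. V_1 ← V_0 → V_5 ← V_4 — V_0:fork[blocks]; V_5:collider[open] ⇒ blocked
  2. V_1 ← V_0 → V_5 ← V_3 → V_4 — V_0:fork[blocks]; V_5:collider[open]; V_3:fork[blocks] ⇒ blocked
  3. V_1 ← V_0 → V_3 → V_4 — V_0:fork[blocks]; V_3:chain[blocks] ⇒ blocked
  4. V_1 ← V_0 → V_3 → V_5 ← V_4 — V_0:fork[blocks]; V_3:chain[blocks]; V_5:collider[open] ⇒ blocked
Since every path is blocked, d-separation holds.

Yes — V_1 and V_4 are d-separated given {V_0, V_3, V_5, V_7}.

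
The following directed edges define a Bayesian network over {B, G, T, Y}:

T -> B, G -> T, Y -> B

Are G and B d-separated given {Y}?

No

There is one path between G and B:
Path 1: G → T → B
  T is a chain and T is not conditioned on — no node blocks this path, so it is active.
Because an active path exists, G and B are not d-separated.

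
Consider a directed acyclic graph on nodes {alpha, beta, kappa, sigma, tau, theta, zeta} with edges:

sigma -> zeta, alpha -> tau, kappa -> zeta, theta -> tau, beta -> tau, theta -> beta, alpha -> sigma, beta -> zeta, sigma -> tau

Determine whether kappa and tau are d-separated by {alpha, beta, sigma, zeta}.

4 paths connect kappa and tau; each must be blocked for d-separation to hold:
Path 1: kappa → zeta ← sigma → tau
  sigma is a fork here and sigma is conditioned on, so the path is blocked at sigma.
Path 2: kappa → zeta ← sigma ← alpha → tau
  sigma is a chain here and sigma is conditioned on, so the path is blocked at sigma.
Path 3: kappa → zeta ← beta → tau
  beta is a fork here and beta is conditioned on, so the path is blocked at beta.
Path 4: kappa → zeta ← beta ← theta → tau
  beta is a chain here and beta is conditioned on, so the path is blocked at beta.
Every path is blocked, so kappa and tau are d-separated given {alpha, beta, sigma, zeta}.

Yes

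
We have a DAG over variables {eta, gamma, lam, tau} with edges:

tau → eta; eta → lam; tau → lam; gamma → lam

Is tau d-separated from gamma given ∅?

Yes — tau and gamma are d-separated given ∅.

There are 2 undirected paths between tau and gamma; checking each against the conditioning set ∅:
Path 1: tau → lam ← gamma
  lam is a collider here and neither lam nor any of its descendants is conditioned on, so the collider stays closed — the path is blocked at lam.
Path 2: tau → eta → lam ← gamma
  lam is a collider here and neither lam nor any of its descendants is conditioned on, so the collider stays closed — the path is blocked at lam.
All paths are blocked; tau ⊥ gamma | ∅ holds.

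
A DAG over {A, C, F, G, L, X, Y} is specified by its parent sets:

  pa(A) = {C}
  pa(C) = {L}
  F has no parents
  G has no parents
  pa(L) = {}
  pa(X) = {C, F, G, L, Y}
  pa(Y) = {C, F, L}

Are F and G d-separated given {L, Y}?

6 paths connect F and G; each must be blocked for d-separation to hold:
  1. F → X ← G — X:collider[blocks] ⇒ blocked
  2. F → Y ← L → C → X ← G — Y:collider[open]; L:fork[blocks]; C:chain[open]; X:collider[blocks] ⇒ blocked
  3. F → Y ← L → X ← G — Y:collider[open]; L:fork[blocks]; X:collider[blocks] ⇒ blocked
  4. F → Y ← C ← L → X ← G — Y:collider[open]; C:chain[open]; L:fork[blocks]; X:collider[blocks] ⇒ blocked
  5. F → Y ← C → X ← G — Y:collider[open]; C:fork[open]; X:collider[blocks] ⇒ blocked
  6. F → Y → X ← G — Y:chain[blocks]; X:collider[blocks] ⇒ blocked
All paths are blocked; F ⊥ G | {L, Y} holds.

Yes — F and G are d-separated given {L, Y}.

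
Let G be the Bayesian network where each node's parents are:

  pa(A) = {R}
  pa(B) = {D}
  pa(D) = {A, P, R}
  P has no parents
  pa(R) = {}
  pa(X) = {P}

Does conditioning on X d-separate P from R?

Yes

2 paths connect P and R; each must be blocked for d-separation to hold:
Path 1: P → D ← R
  D is a collider here and neither D nor any of its descendants is conditioned on, so the collider stays closed — the path is blocked at D.
Path 2: P → D ← A ← R
  D is a collider here and neither D nor any of its descendants is conditioned on, so the collider stays closed — the path is blocked at D.
Since every path is blocked, d-separation holds.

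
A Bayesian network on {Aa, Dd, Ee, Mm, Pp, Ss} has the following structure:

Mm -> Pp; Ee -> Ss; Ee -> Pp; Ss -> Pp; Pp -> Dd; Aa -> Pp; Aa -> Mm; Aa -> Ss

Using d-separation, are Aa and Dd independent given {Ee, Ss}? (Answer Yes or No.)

There are 4 undirected paths between Aa and Dd; checking each against the conditioning set {Ee, Ss}:
Path 1: Aa → Mm → Pp → Dd
  Mm is a chain and Mm is not conditioned on; Pp is a chain and Pp is not conditioned on — no node blocks this path, so it is active.
Path 2: Aa → Ss ← Ee → Pp → Dd
  Ee is a fork here and Ee is conditioned on, so the path is blocked at Ee.
Path 3: Aa → Ss → Pp → Dd
  Ss is a chain here and Ss is conditioned on, so the path is blocked at Ss.
Path 4: Aa → Pp → Dd
  Pp is a chain and Pp is not conditioned on — no node blocks this path, so it is active.
At least one path is unblocked, so d-separation fails.

No — Aa and Dd are not d-separated given {Ee, Ss}.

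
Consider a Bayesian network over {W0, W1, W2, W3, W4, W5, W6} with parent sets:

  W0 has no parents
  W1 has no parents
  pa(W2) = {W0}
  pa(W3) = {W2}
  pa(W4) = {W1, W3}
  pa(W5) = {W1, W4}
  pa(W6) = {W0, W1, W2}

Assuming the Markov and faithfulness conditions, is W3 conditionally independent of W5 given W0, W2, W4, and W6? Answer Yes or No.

Enumerating the 6 paths from W3 to W5 and testing each for blocking by {W0, W2, W4, W6}:
Path 1: W3 → W4 ← W1 → W5
  W4 is a collider and W4 is conditioned on, which opens it; W1 is a fork and W1 is not conditioned on — no node blocks this path, so it is active.
Path 2: W3 → W4 → W5
  W4 is a chain here and W4 is conditioned on, so the path is blocked at W4.
Path 3: W3 ← W2 ← W0 → W6 ← W1 → W4 → W5
  W2 is a chain here and W2 is conditioned on, so the path is blocked at W2.
Path 4: W3 ← W2 ← W0 → W6 ← W1 → W5
  W2 is a chain here and W2 is conditioned on, so the path is blocked at W2.
Path 5: W3 ← W2 → W6 ← W1 → W4 → W5
  W2 is a fork here and W2 is conditioned on, so the path is blocked at W2.
Path 6: W3 ← W2 → W6 ← W1 → W5
  W2 is a fork here and W2 is conditioned on, so the path is blocked at W2.
At least one path is unblocked, so d-separation fails.

No — W3 and W5 are not d-separated given {W0, W2, W4, W6}.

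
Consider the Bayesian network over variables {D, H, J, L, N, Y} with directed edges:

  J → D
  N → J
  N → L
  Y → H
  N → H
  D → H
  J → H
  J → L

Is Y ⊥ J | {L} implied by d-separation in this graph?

There are 4 undirected paths between Y and J; checking each against the conditioning set {L}:
  1. Y → H ← J — H:collider[blocks] ⇒ blocked
  2. Y → H ← N → J — H:collider[blocks]; N:fork[open] ⇒ blocked
  3. Y → H ← N → L ← J — H:collider[blocks]; N:fork[open]; L:collider[open] ⇒ blocked
  4. Y → H ← D ← J — H:collider[blocks]; D:chain[open] ⇒ blocked
Every path is blocked, so Y and J are d-separated given {L}.

Yes — Y and J are d-separated given {L}.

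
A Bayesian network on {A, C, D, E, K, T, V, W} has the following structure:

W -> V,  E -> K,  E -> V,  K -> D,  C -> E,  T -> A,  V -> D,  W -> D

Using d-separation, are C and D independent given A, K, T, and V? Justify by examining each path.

There are 3 undirected paths between C and D; checking each against the conditioning set {A, K, T, V}:
Path 1: C → E → K → D
  K is a chain here and K is conditioned on, so the path is blocked at K.
Path 2: C → E → V ← W → D
  E is a chain and E is not conditioned on; V is a collider and V is conditioned on, which opens it; W is a fork and W is not conditioned on — no node blocks this path, so it is active.
Path 3: C → E → V → D
  V is a chain here and V is conditioned on, so the path is blocked at V.
Because an active path exists, C and D are not d-separated.

No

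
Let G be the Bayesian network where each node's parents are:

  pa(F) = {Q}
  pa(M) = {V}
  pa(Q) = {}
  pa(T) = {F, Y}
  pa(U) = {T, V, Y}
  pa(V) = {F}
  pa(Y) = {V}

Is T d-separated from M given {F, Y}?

Yes

5 paths connect T and M; each must be blocked for d-separation to hold:
Path 1: T ← Y ← V → M
  Y is a chain here and Y is conditioned on, so the path is blocked at Y.
Path 2: T ← Y → U ← V → M
  Y is a fork here and Y is conditioned on, so the path is blocked at Y.
Path 3: T ← F → V → M
  F is a fork here and F is conditioned on, so the path is blocked at F.
Path 4: T → U ← Y ← V → M
  U is a collider here and neither U nor any of its descendants is conditioned on, so the collider stays closed — the path is blocked at U.
Path 5: T → U ← V → M
  U is a collider here and neither U nor any of its descendants is conditioned on, so the collider stays closed — the path is blocked at U.
Every path is blocked, so T and M are d-separated given {F, Y}.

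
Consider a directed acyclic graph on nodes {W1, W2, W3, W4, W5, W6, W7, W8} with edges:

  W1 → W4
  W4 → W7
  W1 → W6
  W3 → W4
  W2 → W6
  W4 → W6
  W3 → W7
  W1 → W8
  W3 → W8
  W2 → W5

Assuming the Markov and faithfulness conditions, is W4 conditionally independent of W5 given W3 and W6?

No

4 paths connect W4 and W5; each must be blocked for d-separation to hold:
Path 1: W4 → W7 ← W3 → W8 ← W1 → W6 ← W2 → W5
  W7 is a collider here and neither W7 nor any of its descendants is conditioned on, so the collider stays closed — the path is blocked at W7.
Path 2: W4 ← W3 → W8 ← W1 → W6 ← W2 → W5
  W3 is a fork here and W3 is conditioned on, so the path is blocked at W3.
Path 3: W4 ← W1 → W6 ← W2 → W5
  W1 is a fork and W1 is not conditioned on; W6 is a collider and W6 is conditioned on, which opens it; W2 is a fork and W2 is not conditioned on — no node blocks this path, so it is active.
Path 4: W4 → W6 ← W2 → W5
  W6 is a collider and W6 is conditioned on, which opens it; W2 is a fork and W2 is not conditioned on — no node blocks this path, so it is active.
Because an active path exists, W4 and W5 are not d-separated.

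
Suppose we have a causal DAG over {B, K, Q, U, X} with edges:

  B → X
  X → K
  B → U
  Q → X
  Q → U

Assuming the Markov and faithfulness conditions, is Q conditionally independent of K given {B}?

We examine all 2 paths between Q and K:
  1. Q → U ← B → X → K — U:collider[blocks]; B:fork[blocks]; X:chain[open] ⇒ blocked
  2. Q → X → K — X:chain[open] ⇒ active
Since the path Q → X → K is active, Q and K are not d-separated given {B}.

No — Q and K are not d-separated given {B}.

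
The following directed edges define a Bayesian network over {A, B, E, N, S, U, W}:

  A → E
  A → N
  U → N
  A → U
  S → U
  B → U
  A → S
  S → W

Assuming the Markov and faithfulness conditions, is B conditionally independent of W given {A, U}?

3 paths connect B and W; each must be blocked for d-separation to hold:
Path 1: B → U ← S → W
  U is a collider and U is conditioned on, which opens it; S is a fork and S is not conditioned on — no node blocks this path, so it is active.
Path 2: B → U → N ← A → S → W
  U is a chain here and U is conditioned on, so the path is blocked at U.
Path 3: B → U ← A → S → W
  A is a fork here and A is conditioned on, so the path is blocked at A.
At least one path is unblocked, so d-separation fails.

No — B and W are not d-separated given {A, U}.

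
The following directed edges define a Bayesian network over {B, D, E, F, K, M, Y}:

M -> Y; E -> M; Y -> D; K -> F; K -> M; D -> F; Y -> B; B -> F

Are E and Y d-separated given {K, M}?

3 paths connect E and Y; each must be blocked for d-separation to hold:
Path 1: E → M → Y
  M is a chain here and M is conditioned on, so the path is blocked at M.
Path 2: E → M ← K → F ← B ← Y
  K is a fork here and K is conditioned on, so the path is blocked at K.
Path 3: E → M ← K → F ← D ← Y
  K is a fork here and K is conditioned on, so the path is blocked at K.
Every path is blocked, so E and Y are d-separated given {K, M}.

Yes — E and Y are d-separated given {K, M}.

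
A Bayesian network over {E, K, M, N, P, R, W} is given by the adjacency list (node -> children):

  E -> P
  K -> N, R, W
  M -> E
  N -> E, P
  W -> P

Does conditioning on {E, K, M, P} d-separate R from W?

Yes

We examine all 3 paths between R and W:
  1. R ← K → W — K:fork[blocks] ⇒ blocked
  2. R ← K → N → E → P ← W — K:fork[blocks]; N:chain[open]; E:chain[blocks]; P:collider[open] ⇒ blocked
  3. R ← K → N → P ← W — K:fork[blocks]; N:chain[open]; P:collider[open] ⇒ blocked
Since every path is blocked, d-separation holds.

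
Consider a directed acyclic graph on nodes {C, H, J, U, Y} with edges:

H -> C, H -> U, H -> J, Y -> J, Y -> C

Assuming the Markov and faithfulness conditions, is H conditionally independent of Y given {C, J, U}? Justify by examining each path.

Enumerating the 2 paths from H to Y and testing each for blocking by {C, J, U}:
  1. H → J ← Y — J:collider[open] ⇒ active
  2. H → C ← Y — C:collider[open] ⇒ active
At least one path is unblocked, so d-separation fails.

No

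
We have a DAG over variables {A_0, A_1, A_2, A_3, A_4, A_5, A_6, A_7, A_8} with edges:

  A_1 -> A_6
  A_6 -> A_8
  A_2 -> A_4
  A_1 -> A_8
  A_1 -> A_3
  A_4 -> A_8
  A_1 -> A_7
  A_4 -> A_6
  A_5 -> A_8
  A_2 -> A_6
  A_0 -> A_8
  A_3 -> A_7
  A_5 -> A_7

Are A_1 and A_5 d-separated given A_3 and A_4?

Yes

We examine all 6 paths between A_1 and A_5:
Path 1: A_1 → A_6 ← A_4 → A_8 ← A_5
  A_6 is a collider here and neither A_6 nor any of its descendants is conditioned on, so the collider stays closed — the path is blocked at A_6.
Path 2: A_1 → A_6 → A_8 ← A_5
  A_8 is a collider here and neither A_8 nor any of its descendants is conditioned on, so the collider stays closed — the path is blocked at A_8.
Path 3: A_1 → A_6 ← A_2 → A_4 → A_8 ← A_5
  A_6 is a collider here and neither A_6 nor any of its descendants is conditioned on, so the collider stays closed — the path is blocked at A_6.
Path 4: A_1 → A_8 ← A_5
  A_8 is a collider here and neither A_8 nor any of its descendants is conditioned on, so the collider stays closed — the path is blocked at A_8.
Path 5: A_1 → A_7 ← A_5
  A_7 is a collider here and neither A_7 nor any of its descendants is conditioned on, so the collider stays closed — the path is blocked at A_7.
Path 6: A_1 → A_3 → A_7 ← A_5
  A_3 is a chain here and A_3 is conditioned on, so the path is blocked at A_3.
All paths are blocked; A_1 ⊥ A_5 | {A_3, A_4} holds.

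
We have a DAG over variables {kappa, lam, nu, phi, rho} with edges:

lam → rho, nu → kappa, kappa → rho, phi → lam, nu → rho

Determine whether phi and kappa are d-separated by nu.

Yes

Enumerating the 2 paths from phi to kappa and testing each for blocking by {nu}:
Path 1: phi → lam → rho ← nu → kappa
  rho is a collider here and neither rho nor any of its descendants is conditioned on, so the collider stays closed — the path is blocked at rho.
Path 2: phi → lam → rho ← kappa
  rho is a collider here and neither rho nor any of its descendants is conditioned on, so the collider stays closed — the path is blocked at rho.
Since every path is blocked, d-separation holds.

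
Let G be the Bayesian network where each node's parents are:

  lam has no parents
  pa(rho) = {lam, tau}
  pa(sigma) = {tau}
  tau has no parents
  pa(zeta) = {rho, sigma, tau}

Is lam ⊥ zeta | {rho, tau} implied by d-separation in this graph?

Yes — lam and zeta are d-separated given {rho, tau}.

Enumerating the 3 paths from lam to zeta and testing each for blocking by {rho, tau}:
  1. lam → rho ← tau → sigma → zeta — rho:collider[open]; tau:fork[blocks]; sigma:chain[open] ⇒ blocked
  2. lam → rho ← tau → zeta — rho:collider[open]; tau:fork[blocks] ⇒ blocked
  3. lam → rho → zeta — rho:chain[blocks] ⇒ blocked
Since every path is blocked, d-separation holds.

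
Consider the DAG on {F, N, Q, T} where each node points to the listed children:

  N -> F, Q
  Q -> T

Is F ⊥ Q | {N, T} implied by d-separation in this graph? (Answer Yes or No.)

Only one path connects F and Q:
Path 1: F ← N → Q
  N is a fork here and N is conditioned on, so the path is blocked at N.
All paths are blocked; F ⊥ Q | {N, T} holds.

Yes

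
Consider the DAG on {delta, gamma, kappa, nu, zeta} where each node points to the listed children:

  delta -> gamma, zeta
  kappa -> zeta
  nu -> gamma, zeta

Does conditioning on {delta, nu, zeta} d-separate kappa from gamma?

There are 2 undirected paths between kappa and gamma; checking each against the conditioning set {delta, nu, zeta}:
Path 1: kappa → zeta ← delta → gamma
  delta is a fork here and delta is conditioned on, so the path is blocked at delta.
Path 2: kappa → zeta ← nu → gamma
  nu is a fork here and nu is conditioned on, so the path is blocked at nu.
All paths are blocked; kappa ⊥ gamma | {delta, nu, zeta} holds.

Yes — kappa and gamma are d-separated given {delta, nu, zeta}.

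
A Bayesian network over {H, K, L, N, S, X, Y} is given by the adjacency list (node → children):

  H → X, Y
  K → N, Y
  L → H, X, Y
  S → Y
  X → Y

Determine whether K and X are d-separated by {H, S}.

5 paths connect K and X; each must be blocked for d-separation to hold:
Path 1: K → Y ← H → X
  Y is a collider here and neither Y nor any of its descendants is conditioned on, so the collider stays closed — the path is blocked at Y.
Path 2: K → Y ← H ← L → X
  Y is a collider here and neither Y nor any of its descendants is conditioned on, so the collider stays closed — the path is blocked at Y.
Path 3: K → Y ← X
  Y is a collider here and neither Y nor any of its descendants is conditioned on, so the collider stays closed — the path is blocked at Y.
Path 4: K → Y ← L → H → X
  Y is a collider here and neither Y nor any of its descendants is conditioned on, so the collider stays closed — the path is blocked at Y.
Path 5: K → Y ← L → X
  Y is a collider here and neither Y nor any of its descendants is conditioned on, so the collider stays closed — the path is blocked at Y.
All paths are blocked; K ⊥ X | {H, S} holds.

Yes — K and X are d-separated given {H, S}.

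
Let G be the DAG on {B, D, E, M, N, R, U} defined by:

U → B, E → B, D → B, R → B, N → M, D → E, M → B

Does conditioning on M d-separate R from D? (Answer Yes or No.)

There are 2 undirected paths between R and D; checking each against the conditioning set {M}:
Path 1: R → B ← E ← D
  B is a collider here and neither B nor any of its descendants is conditioned on, so the collider stays closed — the path is blocked at B.
Path 2: R → B ← D
  B is a collider here and neither B nor any of its descendants is conditioned on, so the collider stays closed — the path is blocked at B.
Since every path is blocked, d-separation holds.

Yes — R and D are d-separated given {M}.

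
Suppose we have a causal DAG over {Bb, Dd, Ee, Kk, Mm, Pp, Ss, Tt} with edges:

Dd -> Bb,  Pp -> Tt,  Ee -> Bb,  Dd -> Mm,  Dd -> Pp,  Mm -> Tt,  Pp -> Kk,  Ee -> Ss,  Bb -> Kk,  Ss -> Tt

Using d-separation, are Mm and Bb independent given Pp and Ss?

No

6 paths connect Mm and Bb; each must be blocked for d-separation to hold:
Path 1: Mm → Tt ← Pp ← Dd → Bb
  Tt is a collider here and neither Tt nor any of its descendants is conditioned on, so the collider stays closed — the path is blocked at Tt.
Path 2: Mm → Tt ← Pp → Kk ← Bb
  Tt is a collider here and neither Tt nor any of its descendants is conditioned on, so the collider stays closed — the path is blocked at Tt.
Path 3: Mm → Tt ← Ss ← Ee → Bb
  Tt is a collider here and neither Tt nor any of its descendants is conditioned on, so the collider stays closed — the path is blocked at Tt.
Path 4: Mm ← Dd → Bb
  Dd is a fork and Dd is not conditioned on — no node blocks this path, so it is active.
Path 5: Mm ← Dd → Pp → Tt ← Ss ← Ee → Bb
  Pp is a chain here and Pp is conditioned on, so the path is blocked at Pp.
Path 6: Mm ← Dd → Pp → Kk ← Bb
  Pp is a chain here and Pp is conditioned on, so the path is blocked at Pp.
At least one path is unblocked, so d-separation fails.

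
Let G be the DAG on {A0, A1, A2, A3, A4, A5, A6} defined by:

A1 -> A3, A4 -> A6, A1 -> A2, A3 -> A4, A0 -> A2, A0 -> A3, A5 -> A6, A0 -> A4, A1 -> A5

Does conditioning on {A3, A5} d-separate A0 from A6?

No

There are 6 undirected paths between A0 and A6; checking each against the conditioning set {A3, A5}:
  1. A0 → A3 → A4 → A6 — A3:chain[blocks]; A4:chain[open] ⇒ blocked
  2. A0 → A3 ← A1 → A5 → A6 — A3:collider[open]; A1:fork[open]; A5:chain[blocks] ⇒ blocked
  3. A0 → A4 ← A3 ← A1 → A5 → A6 — A4:collider[blocks]; A3:chain[blocks]; A1:fork[open]; A5:chain[blocks] ⇒ blocked
  4. A0 → A4 → A6 — A4:chain[open] ⇒ active
  5. A0 → A2 ← A1 → A3 → A4 → A6 — A2:collider[blocks]; A1:fork[open]; A3:chain[blocks]; A4:chain[open] ⇒ blocked
  6. A0 → A2 ← A1 → A5 → A6 — A2:collider[blocks]; A1:fork[open]; A5:chain[blocks] ⇒ blocked
At least one path is unblocked, so d-separation fails.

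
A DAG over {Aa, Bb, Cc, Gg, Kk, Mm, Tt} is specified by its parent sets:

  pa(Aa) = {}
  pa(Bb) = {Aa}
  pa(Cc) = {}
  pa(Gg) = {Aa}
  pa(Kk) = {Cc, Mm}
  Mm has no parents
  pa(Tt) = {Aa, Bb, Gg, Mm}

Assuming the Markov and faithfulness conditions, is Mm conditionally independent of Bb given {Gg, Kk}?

Yes

Enumerating the 3 paths from Mm to Bb and testing each for blocking by {Gg, Kk}:
  1. Mm → Tt ← Bb — Tt:collider[blocks] ⇒ blocked
  2. Mm → Tt ← Aa → Bb — Tt:collider[blocks]; Aa:fork[open] ⇒ blocked
  3. Mm → Tt ← Gg ← Aa → Bb — Tt:collider[blocks]; Gg:chain[blocks]; Aa:fork[open] ⇒ blocked
Every path is blocked, so Mm and Bb are d-separated given {Gg, Kk}.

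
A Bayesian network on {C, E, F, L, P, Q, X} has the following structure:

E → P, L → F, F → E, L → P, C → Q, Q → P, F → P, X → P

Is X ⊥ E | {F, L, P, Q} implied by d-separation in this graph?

3 paths connect X and E; each must be blocked for d-separation to hold:
Path 1: X → P ← F → E
  F is a fork here and F is conditioned on, so the path is blocked at F.
Path 2: X → P ← E
  P is a collider and P is conditioned on, which opens it — no node blocks this path, so it is active.
Path 3: X → P ← L → F → E
  L is a fork here and L is conditioned on, so the path is blocked at L.
Because an active path exists, X and E are not d-separated.

No — X and E are not d-separated given {F, L, P, Q}.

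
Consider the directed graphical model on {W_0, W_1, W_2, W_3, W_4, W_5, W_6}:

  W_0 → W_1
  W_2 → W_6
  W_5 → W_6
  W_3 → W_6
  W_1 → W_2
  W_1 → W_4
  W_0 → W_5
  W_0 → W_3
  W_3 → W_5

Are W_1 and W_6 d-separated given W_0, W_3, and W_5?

Enumerating the 5 paths from W_1 to W_6 and testing each for blocking by {W_0, W_3, W_5}:
Path 1: W_1 ← W_0 → W_3 → W_5 → W_6
  W_0 is a fork here and W_0 is conditioned on, so the path is blocked at W_0.
Path 2: W_1 ← W_0 → W_3 → W_6
  W_0 is a fork here and W_0 is conditioned on, so the path is blocked at W_0.
Path 3: W_1 ← W_0 → W_5 ← W_3 → W_6
  W_0 is a fork here and W_0 is conditioned on, so the path is blocked at W_0.
Path 4: W_1 ← W_0 → W_5 → W_6
  W_0 is a fork here and W_0 is conditioned on, so the path is blocked at W_0.
Path 5: W_1 → W_2 → W_6
  W_2 is a chain and W_2 is not conditioned on — no node blocks this path, so it is active.
At least one path is unblocked, so d-separation fails.

No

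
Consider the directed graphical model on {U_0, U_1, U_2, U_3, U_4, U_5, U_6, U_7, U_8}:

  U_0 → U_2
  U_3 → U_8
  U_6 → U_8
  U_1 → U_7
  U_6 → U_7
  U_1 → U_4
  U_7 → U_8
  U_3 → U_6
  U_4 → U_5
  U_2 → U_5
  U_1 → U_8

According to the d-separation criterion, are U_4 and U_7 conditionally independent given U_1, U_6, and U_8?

Yes — U_4 and U_7 are d-separated given {U_1, U_6, U_8}.

4 paths connect U_4 and U_7; each must be blocked for d-separation to hold:
Path 1: U_4 ← U_1 → U_7
  U_1 is a fork here and U_1 is conditioned on, so the path is blocked at U_1.
Path 2: U_4 ← U_1 → U_8 ← U_7
  U_1 is a fork here and U_1 is conditioned on, so the path is blocked at U_1.
Path 3: U_4 ← U_1 → U_8 ← U_6 → U_7
  U_1 is a fork here and U_1 is conditioned on, so the path is blocked at U_1.
Path 4: U_4 ← U_1 → U_8 ← U_3 → U_6 → U_7
  U_1 is a fork here and U_1 is conditioned on, so the path is blocked at U_1.
All paths are blocked; U_4 ⊥ U_7 | {U_1, U_6, U_8} holds.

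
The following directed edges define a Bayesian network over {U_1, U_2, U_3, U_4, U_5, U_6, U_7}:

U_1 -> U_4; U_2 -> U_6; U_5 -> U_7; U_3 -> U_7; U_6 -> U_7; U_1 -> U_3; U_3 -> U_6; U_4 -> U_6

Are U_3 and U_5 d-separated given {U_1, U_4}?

Yes

3 paths connect U_3 and U_5; each must be blocked for d-separation to hold:
Path 1: U_3 → U_7 ← U_5
  U_7 is a collider here and neither U_7 nor any of its descendants is conditioned on, so the collider stays closed — the path is blocked at U_7.
Path 2: U_3 → U_6 → U_7 ← U_5
  U_7 is a collider here and neither U_7 nor any of its descendants is conditioned on, so the collider stays closed — the path is blocked at U_7.
Path 3: U_3 ← U_1 → U_4 → U_6 → U_7 ← U_5
  U_1 is a fork here and U_1 is conditioned on, so the path is blocked at U_1.
All paths are blocked; U_3 ⊥ U_5 | {U_1, U_4} holds.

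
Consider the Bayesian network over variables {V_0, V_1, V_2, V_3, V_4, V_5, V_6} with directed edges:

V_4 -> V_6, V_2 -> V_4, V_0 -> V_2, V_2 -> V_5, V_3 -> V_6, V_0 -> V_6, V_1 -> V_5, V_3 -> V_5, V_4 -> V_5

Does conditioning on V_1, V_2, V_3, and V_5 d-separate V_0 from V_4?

There are 6 undirected paths between V_0 and V_4; checking each against the conditioning set {V_1, V_2, V_3, V_5}:
  1. V_0 → V_2 → V_5 ← V_4 — V_2:chain[blocks]; V_5:collider[open] ⇒ blocked
  2. V_0 → V_2 → V_5 ← V_3 → V_6 ← V_4 — V_2:chain[blocks]; V_5:collider[open]; V_3:fork[blocks]; V_6:collider[blocks] ⇒ blocked
  3. V_0 → V_2 → V_4 — V_2:chain[blocks] ⇒ blocked
  4. V_0 → V_6 ← V_4 — V_6:collider[blocks] ⇒ blocked
  5. V_0 → V_6 ← V_3 → V_5 ← V_2 → V_4 — V_6:collider[blocks]; V_3:fork[blocks]; V_5:collider[open]; V_2:fork[blocks] ⇒ blocked
  6. V_0 → V_6 ← V_3 → V_5 ← V_4 — V_6:collider[blocks]; V_3:fork[blocks]; V_5:collider[open] ⇒ blocked
All paths are blocked; V_0 ⊥ V_4 | {V_1, V_2, V_3, V_5} holds.

Yes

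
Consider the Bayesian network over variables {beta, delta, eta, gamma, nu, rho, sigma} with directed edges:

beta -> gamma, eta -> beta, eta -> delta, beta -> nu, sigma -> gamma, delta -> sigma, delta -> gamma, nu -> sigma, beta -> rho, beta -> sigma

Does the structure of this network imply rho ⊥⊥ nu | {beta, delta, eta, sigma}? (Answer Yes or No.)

There are 6 undirected paths between rho and nu; checking each against the conditioning set {beta, delta, eta, sigma}:
Path 1: rho ← beta → sigma ← nu
  beta is a fork here and beta is conditioned on, so the path is blocked at beta.
Path 2: rho ← beta → gamma ← sigma ← nu
  beta is a fork here and beta is conditioned on, so the path is blocked at beta.
Path 3: rho ← beta → gamma ← delta → sigma ← nu
  beta is a fork here and beta is conditioned on, so the path is blocked at beta.
Path 4: rho ← beta ← eta → delta → sigma ← nu
  beta is a chain here and beta is conditioned on, so the path is blocked at beta.
Path 5: rho ← beta ← eta → delta → gamma ← sigma ← nu
  beta is a chain here and beta is conditioned on, so the path is blocked at beta.
Path 6: rho ← beta → nu
  beta is a fork here and beta is conditioned on, so the path is blocked at beta.
Every path is blocked, so rho and nu are d-separated given {beta, delta, eta, sigma}.

Yes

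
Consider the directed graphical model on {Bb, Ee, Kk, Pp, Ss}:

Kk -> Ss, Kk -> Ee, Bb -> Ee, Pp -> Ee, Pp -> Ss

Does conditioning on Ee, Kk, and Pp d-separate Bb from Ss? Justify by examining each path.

We examine all 2 paths between Bb and Ss:
Path 1: Bb → Ee ← Kk → Ss
  Kk is a fork here and Kk is conditioned on, so the path is blocked at Kk.
Path 2: Bb → Ee ← Pp → Ss
  Pp is a fork here and Pp is conditioned on, so the path is blocked at Pp.
All paths are blocked; Bb ⊥ Ss | {Ee, Kk, Pp} holds.

Yes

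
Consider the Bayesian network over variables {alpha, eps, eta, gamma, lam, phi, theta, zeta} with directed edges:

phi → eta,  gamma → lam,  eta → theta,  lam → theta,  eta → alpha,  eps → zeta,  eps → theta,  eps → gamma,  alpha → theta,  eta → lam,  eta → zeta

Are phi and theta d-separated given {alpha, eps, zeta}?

6 paths connect phi and theta; each must be blocked for d-separation to hold:
Path 1: phi → eta → zeta ← eps → theta
  eps is a fork here and eps is conditioned on, so the path is blocked at eps.
Path 2: phi → eta → zeta ← eps → gamma → lam → theta
  eps is a fork here and eps is conditioned on, so the path is blocked at eps.
Path 3: phi → eta → alpha → theta
  alpha is a chain here and alpha is conditioned on, so the path is blocked at alpha.
Path 4: phi → eta → theta
  eta is a chain and eta is not conditioned on — no node blocks this path, so it is active.
Path 5: phi → eta → lam → theta
  eta is a chain and eta is not conditioned on; lam is a chain and lam is not conditioned on — no node blocks this path, so it is active.
Path 6: phi → eta → lam ← gamma ← eps → theta
  lam is a collider here and neither lam nor any of its descendants is conditioned on, so the collider stays closed — the path is blocked at lam.
Because an active path exists, phi and theta are not d-separated.

No — phi and theta are not d-separated given {alpha, eps, zeta}.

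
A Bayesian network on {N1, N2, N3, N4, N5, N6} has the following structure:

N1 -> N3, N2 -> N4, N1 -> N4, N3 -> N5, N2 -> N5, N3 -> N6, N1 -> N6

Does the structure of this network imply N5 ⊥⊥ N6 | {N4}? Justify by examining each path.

Enumerating the 4 paths from N5 to N6 and testing each for blocking by {N4}:
Path 1: N5 ← N3 ← N1 → N6
  N3 is a chain and N3 is not conditioned on; N1 is a fork and N1 is not conditioned on — no node blocks this path, so it is active.
Path 2: N5 ← N3 → N6
  N3 is a fork and N3 is not conditioned on — no node blocks this path, so it is active.
Path 3: N5 ← N2 → N4 ← N1 → N3 → N6
  N2 is a fork and N2 is not conditioned on; N4 is a collider and N4 is conditioned on, which opens it; N1 is a fork and N1 is not conditioned on; N3 is a chain and N3 is not conditioned on — no node blocks this path, so it is active.
Path 4: N5 ← N2 → N4 ← N1 → N6
  N2 is a fork and N2 is not conditioned on; N4 is a collider and N4 is conditioned on, which opens it; N1 is a fork and N1 is not conditioned on — no node blocks this path, so it is active.
Because an active path exists, N5 and N6 are not d-separated.

No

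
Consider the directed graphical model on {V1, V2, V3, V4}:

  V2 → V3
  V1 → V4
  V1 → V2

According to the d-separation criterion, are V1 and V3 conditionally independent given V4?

No

There is one path between V1 and V3:
  1. V1 → V2 → V3 — V2:chain[open] ⇒ active
Since the path V1 → V2 → V3 is active, V1 and V3 are not d-separated given {V4}.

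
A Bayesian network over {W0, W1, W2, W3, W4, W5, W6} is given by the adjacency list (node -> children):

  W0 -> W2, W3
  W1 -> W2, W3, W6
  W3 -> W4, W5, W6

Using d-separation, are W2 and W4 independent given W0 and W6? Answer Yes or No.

No — W2 and W4 are not d-separated given {W0, W6}.

We examine all 3 paths between W2 and W4:
Path 1: W2 ← W0 → W3 → W4
  W0 is a fork here and W0 is conditioned on, so the path is blocked at W0.
Path 2: W2 ← W1 → W6 ← W3 → W4
  W1 is a fork and W1 is not conditioned on; W6 is a collider and W6 is conditioned on, which opens it; W3 is a fork and W3 is not conditioned on — no node blocks this path, so it is active.
Path 3: W2 ← W1 → W3 → W4
  W1 is a fork and W1 is not conditioned on; W3 is a chain and W3 is not conditioned on — no node blocks this path, so it is active.
At least one path is unblocked, so d-separation fails.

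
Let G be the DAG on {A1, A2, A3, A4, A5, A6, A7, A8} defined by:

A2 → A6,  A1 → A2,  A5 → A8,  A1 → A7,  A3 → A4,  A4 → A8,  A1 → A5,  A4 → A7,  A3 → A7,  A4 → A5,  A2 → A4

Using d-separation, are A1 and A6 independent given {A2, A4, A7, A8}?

There are 5 undirected paths between A1 and A6; checking each against the conditioning set {A2, A4, A7, A8}:
Path 1: A1 → A2 → A6
  A2 is a chain here and A2 is conditioned on, so the path is blocked at A2.
Path 2: A1 → A7 ← A4 ← A2 → A6
  A4 is a chain here and A4 is conditioned on, so the path is blocked at A4.
Path 3: A1 → A7 ← A3 → A4 ← A2 → A6
  A2 is a fork here and A2 is conditioned on, so the path is blocked at A2.
Path 4: A1 → A5 ← A4 ← A2 → A6
  A4 is a chain here and A4 is conditioned on, so the path is blocked at A4.
Path 5: A1 → A5 → A8 ← A4 ← A2 → A6
  A4 is a chain here and A4 is conditioned on, so the path is blocked at A4.
Since every path is blocked, d-separation holds.

Yes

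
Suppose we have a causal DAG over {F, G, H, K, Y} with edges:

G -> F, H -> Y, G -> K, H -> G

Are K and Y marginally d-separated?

No — K and Y are not d-separated given ∅.

Only one path connects K and Y:
Path 1: K ← G ← H → Y
  G is a chain and G is not conditioned on; H is a fork and H is not conditioned on — no node blocks this path, so it is active.
At least one path is unblocked, so d-separation fails.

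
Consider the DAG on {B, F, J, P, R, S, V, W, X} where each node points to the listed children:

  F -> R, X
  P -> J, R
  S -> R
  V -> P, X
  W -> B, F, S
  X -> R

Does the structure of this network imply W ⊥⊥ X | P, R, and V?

There are 6 undirected paths between W and X; checking each against the conditioning set {P, R, V}:
Path 1: W → F → R ← P ← V → X
  P is a chain here and P is conditioned on, so the path is blocked at P.
Path 2: W → F → R ← X
  F is a chain and F is not conditioned on; R is a collider and R is conditioned on, which opens it — no node blocks this path, so it is active.
Path 3: W → F → X
  F is a chain and F is not conditioned on — no node blocks this path, so it is active.
Path 4: W → S → R ← P ← V → X
  P is a chain here and P is conditioned on, so the path is blocked at P.
Path 5: W → S → R ← X
  S is a chain and S is not conditioned on; R is a collider and R is conditioned on, which opens it — no node blocks this path, so it is active.
Path 6: W → S → R ← F → X
  S is a chain and S is not conditioned on; R is a collider and R is conditioned on, which opens it; F is a fork and F is not conditioned on — no node blocks this path, so it is active.
Since the path W → F → R ← X is active, W and X are not d-separated given {P, R, V}.

No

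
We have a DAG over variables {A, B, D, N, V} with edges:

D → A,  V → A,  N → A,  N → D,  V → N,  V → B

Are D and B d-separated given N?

We examine all 4 paths between D and B:
  1. D → A ← V → B — A:collider[blocks]; V:fork[open] ⇒ blocked
  2. D → A ← N ← V → B — A:collider[blocks]; N:chain[blocks]; V:fork[open] ⇒ blocked
  3. D ← N → A ← V → B — N:fork[blocks]; A:collider[blocks]; V:fork[open] ⇒ blocked
  4. D ← N ← V → B — N:chain[blocks]; V:fork[open] ⇒ blocked
Every path is blocked, so D and B are d-separated given {N}.

Yes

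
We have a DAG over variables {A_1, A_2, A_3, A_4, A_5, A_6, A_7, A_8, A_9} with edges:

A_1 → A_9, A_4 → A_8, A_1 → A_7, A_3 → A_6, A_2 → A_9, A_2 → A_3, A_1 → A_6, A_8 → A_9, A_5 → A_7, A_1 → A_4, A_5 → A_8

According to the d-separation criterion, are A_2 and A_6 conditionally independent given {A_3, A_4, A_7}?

We examine all 4 paths between A_2 and A_6:
Path 1: A_2 → A_3 → A_6
  A_3 is a chain here and A_3 is conditioned on, so the path is blocked at A_3.
Path 2: A_2 → A_9 ← A_8 ← A_5 → A_7 ← A_1 → A_6
  A_9 is a collider here and neither A_9 nor any of its descendants is conditioned on, so the collider stays closed — the path is blocked at A_9.
Path 3: A_2 → A_9 ← A_8 ← A_4 ← A_1 → A_6
  A_9 is a collider here and neither A_9 nor any of its descendants is conditioned on, so the collider stays closed — the path is blocked at A_9.
Path 4: A_2 → A_9 ← A_1 → A_6
  A_9 is a collider here and neither A_9 nor any of its descendants is conditioned on, so the collider stays closed — the path is blocked at A_9.
All paths are blocked; A_2 ⊥ A_6 | {A_3, A_4, A_7} holds.

Yes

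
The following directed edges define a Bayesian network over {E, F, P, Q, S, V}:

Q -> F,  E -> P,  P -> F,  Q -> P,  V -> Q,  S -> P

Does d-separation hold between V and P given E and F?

No — V and P are not d-separated given {E, F}.

We examine all 2 paths between V and P:
Path 1: V → Q → P
  Q is a chain and Q is not conditioned on — no node blocks this path, so it is active.
Path 2: V → Q → F ← P
  Q is a chain and Q is not conditioned on; F is a collider and F is conditioned on, which opens it — no node blocks this path, so it is active.
Because an active path exists, V and P are not d-separated.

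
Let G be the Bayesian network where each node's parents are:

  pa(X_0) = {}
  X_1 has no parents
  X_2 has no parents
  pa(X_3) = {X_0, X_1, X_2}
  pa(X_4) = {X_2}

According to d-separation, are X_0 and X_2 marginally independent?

The only undirected path from X_0 to X_2 is:
  1. X_0 → X_3 ← X_2 — X_3:collider[blocks] ⇒ blocked
Since every path is blocked, d-separation holds.

Yes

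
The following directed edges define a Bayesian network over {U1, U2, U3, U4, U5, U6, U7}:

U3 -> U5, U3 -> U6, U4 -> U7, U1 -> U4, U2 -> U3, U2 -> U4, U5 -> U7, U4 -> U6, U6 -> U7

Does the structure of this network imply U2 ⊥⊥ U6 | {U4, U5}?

6 paths connect U2 and U6; each must be blocked for d-separation to hold:
  1. U2 → U4 → U6 — U4:chain[blocks] ⇒ blocked
  2. U2 → U4 → U7 ← U5 ← U3 → U6 — U4:chain[blocks]; U7:collider[blocks]; U5:chain[blocks]; U3:fork[open] ⇒ blocked
  3. U2 → U4 → U7 ← U6 — U4:chain[blocks]; U7:collider[blocks] ⇒ blocked
  4. U2 → U3 → U5 → U7 ← U4 → U6 — U3:chain[open]; U5:chain[blocks]; U7:collider[blocks]; U4:fork[blocks] ⇒ blocked
  5. U2 → U3 → U5 → U7 ← U6 — U3:chain[open]; U5:chain[blocks]; U7:collider[blocks] ⇒ blocked
  6. U2 → U3 → U6 — U3:chain[open] ⇒ active
At least one path is unblocked, so d-separation fails.

No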